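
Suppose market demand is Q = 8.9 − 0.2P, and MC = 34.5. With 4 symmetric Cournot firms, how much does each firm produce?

Inverting demand: P = 44.5 − 5Q.
With 4 symmetric Cournot firms, each firm's FOC gives 44.5 − 25q = 34.5, so q = 0.4, Q = 4·0.4 = 1.6, and P = 36.5.

q_i = 0.4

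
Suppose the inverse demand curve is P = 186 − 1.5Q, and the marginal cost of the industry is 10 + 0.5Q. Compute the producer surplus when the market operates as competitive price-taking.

PS = 1936

Under competition P = MC: 186 − 1.5Q = 10 + 0.5Q ⇒ Q = 88, P = 54.
PS = P·Q − VC(Q) = 54·88 − (10·88 + ½·0.5·88²) = 1936.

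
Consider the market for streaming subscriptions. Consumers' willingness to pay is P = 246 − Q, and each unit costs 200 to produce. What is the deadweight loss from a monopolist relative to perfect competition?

DWL = 264.5

Under competition P = MC = 200, so Q = (246 − 200)/1 = 46.
A monopolist chooses Q where MR = MC. MR = 246 − 2Q; setting this equal to 200 gives Q = 23 and P = 223.
DWL is the triangle between Q = 23 and Q = 46: ½·(46 − 23)·(223 − 200) = 264.5.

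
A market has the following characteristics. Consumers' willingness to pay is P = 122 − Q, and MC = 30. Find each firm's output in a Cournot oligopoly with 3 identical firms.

Cournot with 3 identical firms: the symmetric best-response condition is 122 − 4q = 30. Each firm produces q = 23, total output Q = 69, price P = 53.

q_i = 23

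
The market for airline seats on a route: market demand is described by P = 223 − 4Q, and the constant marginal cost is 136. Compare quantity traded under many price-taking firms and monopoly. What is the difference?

Quantity traded falls by 10.875

Competitive firms price at marginal cost: P = 136, giving Q = 21.75.
Monopoly sets MR = MC: 223 − 8Q = 136 ⇒ Q = 10.875, P = 223 − 4·10.875 = 179.5.
Change in quantity traded: 10.875 − 21.75 = −10.875.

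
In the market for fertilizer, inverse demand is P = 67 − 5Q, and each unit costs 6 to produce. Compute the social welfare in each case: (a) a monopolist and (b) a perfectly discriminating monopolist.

Monopoly: TS = 279.075; Perfect PD: TS = 372.1

A monopolist chooses Q where MR = MC. MR = 67 − 10Q; setting this equal to 6 gives Q = 6.1 and P = 36.5.
CS = ½·(67 − 36.5)·6.1 = 93.025; PS = (36.5 − 6)·6.1 = 186.05; TS = 279.075.
A perfectly discriminating monopolist sells every unit with P(Q) ≥ MC(Q), so output equals the competitive quantity Q = 12.2. Each buyer pays their reservation price, so CS = 0 and the firm captures all surplus.
TS = 372.1 (equal to competitive TS).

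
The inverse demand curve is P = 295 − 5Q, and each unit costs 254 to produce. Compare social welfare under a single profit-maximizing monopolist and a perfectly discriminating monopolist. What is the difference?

Social welfare rises by 42.025

Monopoly sets MR = MC: 295 − 10Q = 254 ⇒ Q = 4.1, P = 295 − 5·4.1 = 274.5.
CS = ½·(295 − 274.5)·4.1 = 42.025; PS = (274.5 − 254)·4.1 = 84.05; TS = 126.075.
Under first-degree price discrimination the firm charges each unit its demand price and produces up to where P = MC, i.e. Q = 8.2. Consumer surplus is zero; producer surplus equals total surplus.
TS = 168.1 (equal to competitive TS).
Change in social welfare: 168.1 − 126.075 = 42.025.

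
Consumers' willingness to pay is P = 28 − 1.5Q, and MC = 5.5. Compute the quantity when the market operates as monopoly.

Q = 7.5

Monopoly sets MR = MC: 28 − 3Q = 5.5 ⇒ Q = 7.5, P = 28 − 1.5·7.5 = 16.75.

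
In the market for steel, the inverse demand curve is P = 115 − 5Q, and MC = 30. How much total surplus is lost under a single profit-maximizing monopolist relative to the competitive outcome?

Under competition P = MC = 30, so Q = (115 − 30)/5 = 17.
Monopoly sets MR = MC: 115 − 10Q = 30 ⇒ Q = 8.5, P = 115 − 5·8.5 = 72.5.
DWL is the triangle between Q = 8.5 and Q = 17: ½·(17 − 8.5)·(72.5 − 30) = 180.625.

DWL = 180.625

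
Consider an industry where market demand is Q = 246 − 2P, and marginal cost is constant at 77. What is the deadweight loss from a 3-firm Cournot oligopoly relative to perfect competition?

Inverting demand: P = 123 − 0.5Q.
Perfect competition: P = MC = 77, so 123 − 0.5Q = 77 and Q = 92.
Cournot with 3 identical firms: the symmetric best-response condition is 123 − 2q = 77. Each firm produces q = 23, total output Q = 69, price P = 88.5.
DWL is the triangle between Q = 69 and Q = 92: ½·(92 − 69)·(88.5 − 77) = 132.25.

DWL = 132.25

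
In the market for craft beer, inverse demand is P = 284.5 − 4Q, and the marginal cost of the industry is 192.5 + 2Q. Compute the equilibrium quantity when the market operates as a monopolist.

Q = 9.2

Monopoly sets MR = MC: 284.5 − 8Q = 192.5 + 2Q ⇒ Q = 9.2, P = 284.5 − 4·9.2 = 247.7.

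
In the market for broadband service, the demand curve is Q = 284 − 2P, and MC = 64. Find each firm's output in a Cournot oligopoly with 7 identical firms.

q_i = 19.5

Inverting demand: P = 142 − 0.5Q.
With 7 symmetric Cournot firms, each firm's FOC gives 142 − 4q = 64, so q = 19.5, Q = 7·19.5 = 136.5, and P = 73.75.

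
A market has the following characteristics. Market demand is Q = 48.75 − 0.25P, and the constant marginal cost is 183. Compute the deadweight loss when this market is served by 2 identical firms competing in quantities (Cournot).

Inverting demand: P = 195 − 4Q.
Competitive firms price at marginal cost: P = 183, giving Q = 3.
With 2 symmetric Cournot firms, each firm's FOC gives 195 − 12q = 183, so q = 1, Q = 2·1 = 2, and P = 187.
DWL is the triangle between Q = 2 and Q = 3: ½·(3 − 2)·(187 − 183) = 2.

DWL = 2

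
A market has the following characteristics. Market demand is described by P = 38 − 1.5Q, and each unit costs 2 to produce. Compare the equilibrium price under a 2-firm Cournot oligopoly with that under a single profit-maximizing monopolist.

In a 2-firm Cournot equilibrium, symmetry and the first-order condition give q = (38 − 2)/(4.5) = 8. So Q = 16 and P = 14.
Monopoly sets MR = MC: 38 − 3Q = 2 ⇒ Q = 12, P = 38 − 1.5·12 = 20.

Cournot: P = 14; Monopoly: P = 20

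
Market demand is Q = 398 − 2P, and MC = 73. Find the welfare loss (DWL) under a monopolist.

Inverting demand: P = 199 − 0.5Q.
Competitive firms price at marginal cost: P = 73, giving Q = 252.
The monopolist equates marginal revenue to marginal cost: 199 − Q = 73, so Q = 126. From demand, P = 136.
DWL is the triangle between Q = 126 and Q = 252: ½·(252 − 126)·(136 − 73) = 3969.

DWL = 3969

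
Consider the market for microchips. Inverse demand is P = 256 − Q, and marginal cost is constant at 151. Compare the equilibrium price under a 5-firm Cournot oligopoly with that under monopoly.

Cournot with 5 identical firms: the symmetric best-response condition is 256 − 6q = 151. Each firm produces q = 17.5, total output Q = 87.5, price P = 168.5.
A monopolist chooses Q where MR = MC. MR = 256 − 2Q; setting this equal to 151 gives Q = 52.5 and P = 203.5.

Cournot: P = 168.5; Monopoly: P = 203.5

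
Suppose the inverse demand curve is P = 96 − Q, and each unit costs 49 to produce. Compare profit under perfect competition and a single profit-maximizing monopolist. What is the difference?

π rises by 552.25

Under competition P = MC = 49, so Q = (96 − 49)/1 = 47.
Profit = (49 − 49)·47 = 0.
A monopolist chooses Q where MR = MC. MR = 96 − 2Q; setting this equal to 49 gives Q = 23.5 and P = 72.5.
Profit = (72.5 − 49)·23.5 = 552.25.
Change in profit: 552.25 − 0 = 552.25.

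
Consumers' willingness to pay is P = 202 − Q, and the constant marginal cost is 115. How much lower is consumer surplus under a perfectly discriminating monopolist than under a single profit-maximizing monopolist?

A monopolist chooses Q where MR = MC. MR = 202 − 2Q; setting this equal to 115 gives Q = 43.5 and P = 158.5.
CS = ½·(202 − 158.5)·43.5 = 946.125.
A perfectly discriminating monopolist sells every unit with P(Q) ≥ MC(Q), so output equals the competitive quantity Q = 87. Each buyer pays their reservation price, so CS = 0 and the firm captures all surplus.
CS = 0.
Change in consumer surplus: 0 − 946.125 = −946.125.

Consumer surplus falls by 946.125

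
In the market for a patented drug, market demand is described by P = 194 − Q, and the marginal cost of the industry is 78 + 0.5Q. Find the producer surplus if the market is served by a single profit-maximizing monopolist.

PS = 2691.2

A monopolist chooses Q where MR = MC. MR = 194 − 2Q; setting this equal to 78 + 0.5Q gives Q = 46.4 and P = 147.6.
PS = P·Q − VC(Q) = 147.6·46.4 − (78·46.4 + ½·0.5·46.4²) = 2691.2.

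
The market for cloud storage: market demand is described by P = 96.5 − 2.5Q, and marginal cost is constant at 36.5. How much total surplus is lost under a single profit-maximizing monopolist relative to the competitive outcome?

DWL = 180

Competitive firms price at marginal cost: P = 36.5, giving Q = 24.
A monopolist chooses Q where MR = MC. MR = 96.5 − 5Q; setting this equal to 36.5 gives Q = 12 and P = 66.5.
DWL is the triangle between Q = 12 and Q = 24: ½·(24 − 12)·(66.5 − 36.5) = 180.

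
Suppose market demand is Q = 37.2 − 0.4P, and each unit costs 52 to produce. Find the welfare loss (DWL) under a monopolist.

DWL = 84.05

Inverting demand: P = 93 − 2.5Q.
Competitive firms price at marginal cost: P = 52, giving Q = 16.4.
The monopolist equates marginal revenue to marginal cost: 93 − 5Q = 52, so Q = 8.2. From demand, P = 72.5.
DWL is the triangle between Q = 8.2 and Q = 16.4: ½·(16.4 − 8.2)·(72.5 − 52) = 84.05.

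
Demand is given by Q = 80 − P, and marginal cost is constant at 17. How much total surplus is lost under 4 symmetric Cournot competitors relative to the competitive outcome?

DWL = 79.38

Inverting demand: P = 80 − Q.
Perfect competition: P = MC = 17, so 80 − Q = 17 and Q = 63.
Cournot with 4 identical firms: the symmetric best-response condition is 80 − 5q = 17. Each firm produces q = 12.6, total output Q = 50.4, price P = 29.6.
DWL is the triangle between Q = 50.4 and Q = 63: ½·(63 − 50.4)·(29.6 − 17) = 79.38.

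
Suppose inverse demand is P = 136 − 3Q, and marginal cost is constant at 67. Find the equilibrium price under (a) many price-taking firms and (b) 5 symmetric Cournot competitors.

Competition: P = 67; Cournot: P = 78.5

Competitive firms price at marginal cost: P = 67, giving Q = 23.
Cournot with 5 identical firms: the symmetric best-response condition is 136 − 18q = 67. Each firm produces q = 23/6, total output Q = 115/6, price P = 78.5.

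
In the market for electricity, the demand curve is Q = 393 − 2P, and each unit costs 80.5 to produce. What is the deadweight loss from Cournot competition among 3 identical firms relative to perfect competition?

Inverting demand: P = 196.5 − 0.5Q.
Under competition P = MC = 80.5, so Q = (196.5 − 80.5)/0.5 = 232.
Cournot with 3 identical firms: the symmetric best-response condition is 196.5 − 2q = 80.5. Each firm produces q = 58, total output Q = 174, price P = 109.5.
DWL is the triangle between Q = 174 and Q = 232: ½·(232 − 174)·(109.5 − 80.5) = 841.

DWL = 841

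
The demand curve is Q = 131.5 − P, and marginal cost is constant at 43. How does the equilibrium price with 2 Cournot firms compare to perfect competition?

Inverting demand: P = 131.5 − Q.
In a 2-firm Cournot equilibrium, symmetry and the first-order condition give q = (131.5 − 43)/(3) = 29.5. So Q = 59 and P = 72.5.
Competitive firms price at marginal cost: P = 43, giving Q = 88.5.

Cournot: P = 72.5; Competition: P = 43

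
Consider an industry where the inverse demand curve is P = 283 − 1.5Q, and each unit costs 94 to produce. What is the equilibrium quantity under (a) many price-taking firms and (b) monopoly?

Under competition P = MC = 94, so Q = (283 − 94)/1.5 = 126.
Monopoly sets MR = MC: 283 − 3Q = 94 ⇒ Q = 63, P = 283 − 1.5·63 = 188.5.

Competition: Q = 126; Monopoly: Q = 63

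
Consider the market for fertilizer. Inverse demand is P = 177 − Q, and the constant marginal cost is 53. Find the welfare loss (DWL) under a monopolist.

DWL = 1922

Perfect competition: P = MC = 53, so 177 − Q = 53 and Q = 124.
A monopolist chooses Q where MR = MC. MR = 177 − 2Q; setting this equal to 53 gives Q = 62 and P = 115.
DWL is the triangle between Q = 62 and Q = 124: ½·(124 − 62)·(115 − 53) = 1922.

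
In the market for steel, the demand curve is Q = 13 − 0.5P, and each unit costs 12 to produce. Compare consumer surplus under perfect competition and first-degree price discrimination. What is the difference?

Inverting demand: P = 26 − 2Q.
Perfect competition: P = MC = 12, so 26 − 2Q = 12 and Q = 7.
CS = ½·(26 − 12)·7 = 49.
A perfectly discriminating monopolist sells every unit with P(Q) ≥ MC(Q), so output equals the competitive quantity Q = 7. Each buyer pays their reservation price, so CS = 0 and the firm captures all surplus.
CS = 0.
Change in consumer surplus: 0 − 49 = −49.

Consumer surplus falls by 49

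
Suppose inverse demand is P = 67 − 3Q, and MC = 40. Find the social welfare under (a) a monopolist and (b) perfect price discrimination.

Monopoly sets MR = MC: 67 − 6Q = 40 ⇒ Q = 4.5, P = 67 − 3·4.5 = 53.5.
CS = ½·(67 − 53.5)·4.5 = 30.375; PS = (53.5 − 40)·4.5 = 60.75; TS = 91.125.
A perfectly discriminating monopolist sells every unit with P(Q) ≥ MC(Q), so output equals the competitive quantity Q = 9. Each buyer pays their reservation price, so CS = 0 and the firm captures all surplus.
TS = 121.5 (equal to competitive TS).

Monopoly: TS = 91.125; Perfect PD: TS = 121.5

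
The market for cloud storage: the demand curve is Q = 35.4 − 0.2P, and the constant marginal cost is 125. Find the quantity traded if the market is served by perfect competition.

Inverting demand: P = 177 − 5Q.
Under competition P = MC = 125, so Q = (177 − 125)/5 = 10.4.

Q = 10.4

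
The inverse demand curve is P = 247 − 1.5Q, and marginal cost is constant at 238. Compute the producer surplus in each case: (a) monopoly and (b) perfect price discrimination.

Monopoly sets MR = MC: 247 − 3Q = 238 ⇒ Q = 3, P = 247 − 1.5·3 = 242.5.
PS = (242.5 − 238)·3 = 13.5.
With perfect price discrimination, output is the efficient level Q = 6 (where demand meets MC), but every buyer pays their willingness to pay: CS = 0 and PS = total surplus.
PS = ½·(247 − 238)·6 = 27.

Monopoly: PS = 13.5; Perfect PD: PS = 27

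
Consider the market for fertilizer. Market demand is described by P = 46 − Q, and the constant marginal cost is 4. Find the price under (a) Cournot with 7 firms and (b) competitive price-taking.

Cournot: P = 9.25; Competition: P = 4

Cournot with 7 identical firms: the symmetric best-response condition is 46 − 8q = 4. Each firm produces q = 5.25, total output Q = 36.75, price P = 9.25.
Perfect competition: P = MC = 4, so 46 − Q = 4 and Q = 42.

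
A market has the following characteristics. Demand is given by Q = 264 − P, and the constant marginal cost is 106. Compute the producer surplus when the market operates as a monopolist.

PS = 6241

Inverting demand: P = 264 − Q.
The monopolist equates marginal revenue to marginal cost: 264 − 2Q = 106, so Q = 79. From demand, P = 185.
PS = (185 − 106)·79 = 6241.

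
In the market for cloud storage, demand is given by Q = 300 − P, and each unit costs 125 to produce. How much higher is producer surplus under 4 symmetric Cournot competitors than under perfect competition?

Inverting demand: P = 300 − Q.
Perfect competition: P = MC = 125, so 300 − Q = 125 and Q = 175.
PS = (125 − 125)·175 = 0.
In a 4-firm Cournot equilibrium, symmetry and the first-order condition give q = (300 − 125)/(5) = 35. So Q = 140 and P = 160.
PS = (160 − 125)·140 = 4900.
Change in producer surplus: 4900 − 0 = 4900.

PS rises by 4900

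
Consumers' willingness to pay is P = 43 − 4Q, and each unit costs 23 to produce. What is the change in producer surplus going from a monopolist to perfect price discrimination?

Monopoly sets MR = MC: 43 − 8Q = 23 ⇒ Q = 2.5, P = 43 − 4·2.5 = 33.
PS = (33 − 23)·2.5 = 25.
With perfect price discrimination, output is the efficient level Q = 5 (where demand meets MC), but every buyer pays their willingness to pay: CS = 0 and PS = total surplus.
PS = ½·(43 − 23)·5 = 50.
Change in producer surplus: 50 − 25 = 25.

Producer surplus rises by 25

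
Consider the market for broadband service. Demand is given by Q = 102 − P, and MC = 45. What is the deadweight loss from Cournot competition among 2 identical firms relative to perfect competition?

Inverting demand: P = 102 − Q.
Perfect competition: P = MC = 45, so 102 − Q = 45 and Q = 57.
Cournot with 2 identical firms: the symmetric best-response condition is 102 − 3q = 45. Each firm produces q = 19, total output Q = 38, price P = 64.
DWL is the triangle between Q = 38 and Q = 57: ½·(57 − 38)·(64 − 45) = 180.5.

DWL = 180.5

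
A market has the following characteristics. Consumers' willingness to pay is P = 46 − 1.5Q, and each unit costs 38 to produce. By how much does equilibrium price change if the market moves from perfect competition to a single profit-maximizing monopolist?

Equilibrium price rises by 4

Under competition P = MC = 38, so Q = (46 − 38)/1.5 = 16/3.
The monopolist equates marginal revenue to marginal cost: 46 − 3Q = 38, so Q = 8/3. From demand, P = 42.
Change in equilibrium price: 42 − 38 = 4.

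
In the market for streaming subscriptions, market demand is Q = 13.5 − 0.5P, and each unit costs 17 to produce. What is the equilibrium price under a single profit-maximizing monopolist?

P = 22

Inverting demand: P = 27 − 2Q.
A monopolist chooses Q where MR = MC. MR = 27 − 4Q; setting this equal to 17 gives Q = 2.5 and P = 22.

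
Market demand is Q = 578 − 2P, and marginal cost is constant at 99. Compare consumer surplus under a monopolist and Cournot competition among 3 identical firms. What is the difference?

Inverting demand: P = 289 − 0.5Q.
A monopolist chooses Q where MR = MC. MR = 289 − Q; setting this equal to 99 gives Q = 190 and P = 194.
CS = ½·(289 − 194)·190 = 9025.
Cournot with 3 identical firms: the symmetric best-response condition is 289 − 2q = 99. Each firm produces q = 95, total output Q = 285, price P = 146.5.
CS = ½·(289 − 146.5)·285 = 20306.25.
Change in consumer surplus: 20306.25 − 9025 = 11281.25.

Consumer surplus rises by 11281.25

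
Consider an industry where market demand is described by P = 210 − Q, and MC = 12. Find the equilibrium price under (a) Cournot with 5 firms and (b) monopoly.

In a 5-firm Cournot equilibrium, symmetry and the first-order condition give q = (210 − 12)/(6) = 33. So Q = 165 and P = 45.
Monopoly sets MR = MC: 210 − 2Q = 12 ⇒ Q = 99, P = 210 − 99 = 111.

Cournot: P = 45; Monopoly: P = 111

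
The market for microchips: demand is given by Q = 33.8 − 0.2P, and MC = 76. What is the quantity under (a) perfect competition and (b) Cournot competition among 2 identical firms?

Inverting demand: P = 169 − 5Q.
Under competition P = MC = 76, so Q = (169 − 76)/5 = 18.6.
Cournot with 2 identical firms: the symmetric best-response condition is 169 − 15q = 76. Each firm produces q = 6.2, total output Q = 12.4, price P = 107.

Competition: Q = 18.6; Cournot: Q = 12.4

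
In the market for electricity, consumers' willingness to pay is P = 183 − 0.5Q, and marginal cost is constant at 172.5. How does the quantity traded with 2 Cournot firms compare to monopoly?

Cournot: Q = 14; Monopoly: Q = 10.5

With 2 symmetric Cournot firms, each firm's FOC gives 183 − 1.5q = 172.5, so q = 7, Q = 2·7 = 14, and P = 176.
Monopoly sets MR = MC: 183 − Q = 172.5 ⇒ Q = 10.5, P = 183 − 0.5·10.5 = 177.75.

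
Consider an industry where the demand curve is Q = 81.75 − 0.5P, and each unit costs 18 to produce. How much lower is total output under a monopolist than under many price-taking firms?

Inverting demand: P = 163.5 − 2Q.
Under competition P = MC = 18, so Q = (163.5 − 18)/2 = 72.75.
Monopoly sets MR = MC: 163.5 − 4Q = 18 ⇒ Q = 36.375, P = 163.5 − 2·36.375 = 90.75.
Change in total output: 36.375 − 72.75 = −36.375.

Total output falls by 36.375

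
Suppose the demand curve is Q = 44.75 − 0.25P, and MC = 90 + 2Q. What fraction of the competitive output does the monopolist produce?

Inverting demand: P = 179 − 4Q.
Monopoly sets MR = MC: 179 − 8Q = 90 + 2Q ⇒ Q = 8.9, P = 179 − 4·8.9 = 143.4.
Competitive equilibrium sets price equal to marginal cost: 179 − 4Q = 90 + 2Q, so Q = 89/6 and P = 359/3.
Ratio Q_m/Q_c = 8.9/(89/6) = 0.6.

Q_m/Q_c = 0.6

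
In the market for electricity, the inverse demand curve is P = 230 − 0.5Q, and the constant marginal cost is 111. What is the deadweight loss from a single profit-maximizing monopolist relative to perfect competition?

DWL = 3540.25

Perfect competition: P = MC = 111, so 230 − 0.5Q = 111 and Q = 238.
A monopolist chooses Q where MR = MC. MR = 230 − Q; setting this equal to 111 gives Q = 119 and P = 170.5.
DWL is the triangle between Q = 119 and Q = 238: ½·(238 − 119)·(170.5 − 111) = 3540.25.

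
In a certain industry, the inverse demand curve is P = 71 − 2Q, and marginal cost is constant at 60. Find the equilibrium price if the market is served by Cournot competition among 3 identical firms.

In a 3-firm Cournot equilibrium, symmetry and the first-order condition give q = (71 − 60)/(8) = 1.375. So Q = 4.125 and P = 62.75.

P = 62.75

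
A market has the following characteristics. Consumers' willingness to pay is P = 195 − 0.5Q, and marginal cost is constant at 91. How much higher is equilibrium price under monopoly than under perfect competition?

Equilibrium price rises by 52

Under competition P = MC = 91, so Q = (195 − 91)/0.5 = 208.
Monopoly sets MR = MC: 195 − Q = 91 ⇒ Q = 104, P = 195 − 0.5·104 = 143.
Change in equilibrium price: 143 − 91 = 52.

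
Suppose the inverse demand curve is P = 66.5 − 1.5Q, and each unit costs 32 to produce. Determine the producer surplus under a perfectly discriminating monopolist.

PS = 396.75

With perfect price discrimination, output is the efficient level Q = 23 (where demand meets MC), but every buyer pays their willingness to pay: CS = 0 and PS = total surplus.
PS = ½·(66.5 − 32)·23 = 396.75.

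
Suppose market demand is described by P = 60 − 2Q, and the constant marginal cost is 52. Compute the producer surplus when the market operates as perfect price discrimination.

A perfectly discriminating monopolist sells every unit with P(Q) ≥ MC(Q), so output equals the competitive quantity Q = 4. Each buyer pays their reservation price, so CS = 0 and the firm captures all surplus.
PS = ½·(60 − 52)·4 = 16.

PS = 16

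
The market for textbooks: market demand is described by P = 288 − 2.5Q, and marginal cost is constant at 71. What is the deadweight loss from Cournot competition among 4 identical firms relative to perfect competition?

DWL = 376.712

Competitive firms price at marginal cost: P = 71, giving Q = 86.8.
Cournot with 4 identical firms: the symmetric best-response condition is 288 − 12.5q = 71. Each firm produces q = 17.36, total output Q = 69.44, price P = 114.4.
DWL is the triangle between Q = 69.44 and Q = 86.8: ½·(86.8 − 69.44)·(114.4 − 71) = 376.712.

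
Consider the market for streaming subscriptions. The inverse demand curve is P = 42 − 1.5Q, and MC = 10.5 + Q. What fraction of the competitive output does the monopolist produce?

Monopoly sets MR = MC: 42 − 3Q = 10.5 + Q ⇒ Q = 7.875, P = 42 − 1.5·7.875 = 483/16.
Competitive equilibrium sets price equal to marginal cost: 42 − 1.5Q = 10.5 + Q, so Q = 12.6 and P = 23.1.
Ratio Q_m/Q_c = 7.875/12.6 = 0.625.

Q_m/Q_c = 0.625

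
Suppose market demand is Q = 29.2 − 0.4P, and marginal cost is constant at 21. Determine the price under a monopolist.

P = 47

Inverting demand: P = 73 − 2.5Q.
Monopoly sets MR = MC: 73 − 5Q = 21 ⇒ Q = 10.4, P = 73 − 2.5·10.4 = 47.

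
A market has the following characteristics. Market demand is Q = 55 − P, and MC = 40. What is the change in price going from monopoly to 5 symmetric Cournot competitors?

Inverting demand: P = 55 − Q.
Monopoly sets MR = MC: 55 − 2Q = 40 ⇒ Q = 7.5, P = 55 − 7.5 = 47.5.
With 5 symmetric Cournot firms, each firm's FOC gives 55 − 6q = 40, so q = 2.5, Q = 5·2.5 = 12.5, and P = 42.5.
Change in price: 42.5 − 47.5 = −5.

P falls by 5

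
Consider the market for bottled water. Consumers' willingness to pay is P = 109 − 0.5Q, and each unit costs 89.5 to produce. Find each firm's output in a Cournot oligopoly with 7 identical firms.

q_i = 4.875

Cournot with 7 identical firms: the symmetric best-response condition is 109 − 4q = 89.5. Each firm produces q = 4.875, total output Q = 34.125, price P = 1471/16.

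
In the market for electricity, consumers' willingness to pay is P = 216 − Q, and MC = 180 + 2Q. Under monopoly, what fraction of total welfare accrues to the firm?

PS/TS = 0.8

Monopoly sets MR = MC: 216 − 2Q = 180 + 2Q ⇒ Q = 9, P = 216 − 9 = 207.
CS = ½·(216 − 207)·9 = 40.5.
PS = P·Q − VC(Q) = 207·9 − (180·9 + ½·2·9²) = 162.
Share captured = PS/TS = 162/202.5 = 0.8.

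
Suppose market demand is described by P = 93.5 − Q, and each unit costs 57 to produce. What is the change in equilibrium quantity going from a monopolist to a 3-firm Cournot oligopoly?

A monopolist chooses Q where MR = MC. MR = 93.5 − 2Q; setting this equal to 57 gives Q = 18.25 and P = 75.25.
Cournot with 3 identical firms: the symmetric best-response condition is 93.5 − 4q = 57. Each firm produces q = 9.125, total output Q = 27.375, price P = 66.125.
Change in equilibrium quantity: 27.375 − 18.25 = 9.125.

Q rises by 9.125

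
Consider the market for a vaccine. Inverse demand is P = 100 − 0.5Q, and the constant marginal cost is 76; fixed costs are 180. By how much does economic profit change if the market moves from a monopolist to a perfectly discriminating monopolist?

Economic profit rises by 288

The monopolist equates marginal revenue to marginal cost: 100 − Q = 76, so Q = 24. From demand, P = 88.
Profit = (88 − 76)·24 − 180 = 108.
With perfect price discrimination, output is the efficient level Q = 48 (where demand meets MC), but every buyer pays their willingness to pay: CS = 0 and PS = total surplus.
PS equals the full surplus area, 576. Profit = 576 − 180 = 396.
Change in economic profit: 396 − 108 = 288.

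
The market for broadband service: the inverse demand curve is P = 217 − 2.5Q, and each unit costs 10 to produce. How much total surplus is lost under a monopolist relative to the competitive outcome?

Under competition P = MC = 10, so Q = (217 − 10)/2.5 = 82.8.
A monopolist chooses Q where MR = MC. MR = 217 − 5Q; setting this equal to 10 gives Q = 41.4 and P = 113.5.
DWL is the triangle between Q = 41.4 and Q = 82.8: ½·(82.8 − 41.4)·(113.5 − 10) = 2142.45.

DWL = 2142.45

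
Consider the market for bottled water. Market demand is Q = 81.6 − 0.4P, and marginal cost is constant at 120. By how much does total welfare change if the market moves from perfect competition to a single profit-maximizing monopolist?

Inverting demand: P = 204 − 2.5Q.
Competitive firms price at marginal cost: P = 120, giving Q = 33.6.
CS = ½·(204 − 120)·33.6 = 1411.2; PS = (120 − 120)·33.6 = 0; TS = 1411.2.
The monopolist equates marginal revenue to marginal cost: 204 − 5Q = 120, so Q = 16.8. From demand, P = 162.
CS = ½·(204 − 162)·16.8 = 352.8; PS = (162 − 120)·16.8 = 705.6; TS = 1058.4.
Change in total welfare: 1058.4 − 1411.2 = −352.8.

Total welfare falls by 352.8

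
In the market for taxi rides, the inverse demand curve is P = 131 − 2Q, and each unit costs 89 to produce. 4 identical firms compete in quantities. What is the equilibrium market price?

P = 97.4

Cournot with 4 identical firms: the symmetric best-response condition is 131 − 10q = 89. Each firm produces q = 4.2, total output Q = 16.8, price P = 97.4.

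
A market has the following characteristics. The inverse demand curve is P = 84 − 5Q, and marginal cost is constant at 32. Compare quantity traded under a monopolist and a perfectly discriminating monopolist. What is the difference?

A monopolist chooses Q where MR = MC. MR = 84 − 10Q; setting this equal to 32 gives Q = 5.2 and P = 58.
Under first-degree price discrimination the firm charges each unit its demand price and produces up to where P = MC, i.e. Q = 10.4. Consumer surplus is zero; producer surplus equals total surplus.
Change in quantity traded: 10.4 − 5.2 = 5.2.

Q rises by 5.2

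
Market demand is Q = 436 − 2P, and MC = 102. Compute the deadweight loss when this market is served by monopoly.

Inverting demand: P = 218 − 0.5Q.
Competitive firms price at marginal cost: P = 102, giving Q = 232.
Monopoly sets MR = MC: 218 − Q = 102 ⇒ Q = 116, P = 218 − 0.5·116 = 160.
DWL is the triangle between Q = 116 and Q = 232: ½·(232 − 116)·(160 − 102) = 3364.

DWL = 3364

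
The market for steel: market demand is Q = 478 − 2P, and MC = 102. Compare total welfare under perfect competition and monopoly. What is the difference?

TS falls by 4692.25

Inverting demand: P = 239 − 0.5Q.
Under competition P = MC = 102, so Q = (239 − 102)/0.5 = 274.
CS = ½·(239 − 102)·274 = 18769; PS = (102 − 102)·274 = 0; TS = 18769.
The monopolist equates marginal revenue to marginal cost: 239 − Q = 102, so Q = 137. From demand, P = 170.5.
CS = ½·(239 − 170.5)·137 = 4692.25; PS = (170.5 − 102)·137 = 9384.5; TS = 14076.75.
Change in total welfare: 14076.75 − 18769 = −4692.25.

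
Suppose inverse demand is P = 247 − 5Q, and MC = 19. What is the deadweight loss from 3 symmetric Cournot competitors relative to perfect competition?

DWL = 324.9

Perfect competition: P = MC = 19, so 247 − 5Q = 19 and Q = 45.6.
Cournot with 3 identical firms: the symmetric best-response condition is 247 − 20q = 19. Each firm produces q = 11.4, total output Q = 34.2, price P = 76.
DWL is the triangle between Q = 34.2 and Q = 45.6: ½·(45.6 − 34.2)·(76 − 19) = 324.9.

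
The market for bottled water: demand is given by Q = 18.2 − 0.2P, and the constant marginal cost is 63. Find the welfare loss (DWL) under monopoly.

Inverting demand: P = 91 − 5Q.
Competitive firms price at marginal cost: P = 63, giving Q = 5.6.
The monopolist equates marginal revenue to marginal cost: 91 − 10Q = 63, so Q = 2.8. From demand, P = 77.
DWL is the triangle between Q = 2.8 and Q = 5.6: ½·(5.6 − 2.8)·(77 − 63) = 19.6.

DWL = 19.6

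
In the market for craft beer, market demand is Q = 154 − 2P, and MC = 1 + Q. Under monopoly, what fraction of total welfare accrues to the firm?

PS/TS = 0.8

Inverting demand: P = 77 − 0.5Q.
A monopolist chooses Q where MR = MC. MR = 77 − Q; setting this equal to 1 + Q gives Q = 38 and P = 58.
CS = ½·(77 − 58)·38 = 361.
PS = P·Q − VC(Q) = 58·38 − (1·38 + ½·1·38²) = 1444.
Share captured = PS/TS = 1444/1805 = 0.8.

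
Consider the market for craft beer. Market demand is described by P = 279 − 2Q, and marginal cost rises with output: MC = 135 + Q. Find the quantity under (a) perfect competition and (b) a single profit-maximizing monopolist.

Competition: Q = 48; Monopoly: Q = 28.8

Competitive equilibrium sets price equal to marginal cost: 279 − 2Q = 135 + Q, so Q = 48 and P = 183.
A monopolist chooses Q where MR = MC. MR = 279 − 4Q; setting this equal to 135 + Q gives Q = 28.8 and P = 221.4.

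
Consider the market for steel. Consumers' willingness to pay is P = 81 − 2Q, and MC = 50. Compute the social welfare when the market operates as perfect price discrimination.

Under first-degree price discrimination the firm charges each unit its demand price and produces up to where P = MC, i.e. Q = 15.5. Consumer surplus is zero; producer surplus equals total surplus.
TS = 240.25 (equal to competitive TS).

TS = 240.25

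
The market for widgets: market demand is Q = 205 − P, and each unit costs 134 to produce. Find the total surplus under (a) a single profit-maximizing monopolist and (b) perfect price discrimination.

Inverting demand: P = 205 − Q.
The monopolist equates marginal revenue to marginal cost: 205 − 2Q = 134, so Q = 35.5. From demand, P = 169.5.
CS = ½·(205 − 169.5)·35.5 = 630.125; PS = (169.5 − 134)·35.5 = 1260.25; TS = 1890.375.
With perfect price discrimination, output is the efficient level Q = 71 (where demand meets MC), but every buyer pays their willingness to pay: CS = 0 and PS = total surplus.
TS = 2520.5 (equal to competitive TS).

Monopoly: TS = 1890.375; Perfect PD: TS = 2520.5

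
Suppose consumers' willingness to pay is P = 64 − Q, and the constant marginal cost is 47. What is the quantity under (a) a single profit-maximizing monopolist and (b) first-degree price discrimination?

The monopolist equates marginal revenue to marginal cost: 64 − 2Q = 47, so Q = 8.5. From demand, P = 55.5.
A perfectly discriminating monopolist sells every unit with P(Q) ≥ MC(Q), so output equals the competitive quantity Q = 17. Each buyer pays their reservation price, so CS = 0 and the firm captures all surplus.

Monopoly: Q = 8.5; Perfect PD: Q = 17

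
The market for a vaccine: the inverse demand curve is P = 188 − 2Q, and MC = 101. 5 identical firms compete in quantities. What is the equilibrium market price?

With 5 symmetric Cournot firms, each firm's FOC gives 188 − 12q = 101, so q = 7.25, Q = 5·7.25 = 36.25, and P = 115.5.

P = 115.5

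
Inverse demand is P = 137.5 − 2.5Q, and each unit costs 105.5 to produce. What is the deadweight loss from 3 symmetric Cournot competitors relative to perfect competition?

Perfect competition: P = MC = 105.5, so 137.5 − 2.5Q = 105.5 and Q = 12.8.
With 3 symmetric Cournot firms, each firm's FOC gives 137.5 − 10q = 105.5, so q = 3.2, Q = 3·3.2 = 9.6, and P = 113.5.
DWL is the triangle between Q = 9.6 and Q = 12.8: ½·(12.8 − 9.6)·(113.5 − 105.5) = 12.8.

DWL = 12.8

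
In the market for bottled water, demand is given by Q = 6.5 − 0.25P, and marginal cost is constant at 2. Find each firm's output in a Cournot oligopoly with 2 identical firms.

Inverting demand: P = 26 − 4Q.
In a 2-firm Cournot equilibrium, symmetry and the first-order condition give q = (26 − 2)/(12) = 2. So Q = 4 and P = 10.

q_i = 2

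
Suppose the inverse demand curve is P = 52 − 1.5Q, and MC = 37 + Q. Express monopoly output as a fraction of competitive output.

Monopoly sets MR = MC: 52 − 3Q = 37 + Q ⇒ Q = 3.75, P = 52 − 1.5·3.75 = 46.375.
Under competition P = MC: 52 − 1.5Q = 37 + Q ⇒ Q = 6, P = 43.
Ratio Q_m/Q_c = 3.75/6 = 0.625.

Q_m/Q_c = 0.625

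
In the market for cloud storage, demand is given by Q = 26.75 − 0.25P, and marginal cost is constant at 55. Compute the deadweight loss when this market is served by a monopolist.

DWL = 84.5

Inverting demand: P = 107 − 4Q.
Competitive firms price at marginal cost: P = 55, giving Q = 13.
A monopolist chooses Q where MR = MC. MR = 107 − 8Q; setting this equal to 55 gives Q = 6.5 and P = 81.
DWL is the triangle between Q = 6.5 and Q = 13: ½·(13 − 6.5)·(81 − 55) = 84.5.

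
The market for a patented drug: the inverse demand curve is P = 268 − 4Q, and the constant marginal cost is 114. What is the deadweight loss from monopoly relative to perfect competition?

Competitive firms price at marginal cost: P = 114, giving Q = 38.5.
Monopoly sets MR = MC: 268 − 8Q = 114 ⇒ Q = 19.25, P = 268 − 4·19.25 = 191.
DWL is the triangle between Q = 19.25 and Q = 38.5: ½·(38.5 − 19.25)·(191 − 114) = 741.125.

DWL = 741.125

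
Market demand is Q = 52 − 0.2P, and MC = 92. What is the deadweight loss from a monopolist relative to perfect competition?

Inverting demand: P = 260 − 5Q.
Under competition P = MC = 92, so Q = (260 − 92)/5 = 33.6.
Monopoly sets MR = MC: 260 − 10Q = 92 ⇒ Q = 16.8, P = 260 − 5·16.8 = 176.
DWL is the triangle between Q = 16.8 and Q = 33.6: ½·(33.6 − 16.8)·(176 − 92) = 705.6.

DWL = 705.6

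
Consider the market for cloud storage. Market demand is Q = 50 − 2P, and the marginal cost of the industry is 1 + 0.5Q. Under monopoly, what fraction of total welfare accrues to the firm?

PS/TS = 0.75

Inverting demand: P = 25 − 0.5Q.
Monopoly sets MR = MC: 25 − Q = 1 + 0.5Q ⇒ Q = 16, P = 25 − 0.5·16 = 17.
CS = ½·(25 − 17)·16 = 64.
PS = P·Q − VC(Q) = 17·16 − (1·16 + ½·0.5·16²) = 192.
Share captured = PS/TS = 192/256 = 0.75.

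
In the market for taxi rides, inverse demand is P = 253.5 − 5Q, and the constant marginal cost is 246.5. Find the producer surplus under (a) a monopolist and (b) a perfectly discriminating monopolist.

Monopoly: PS = 2.45; Perfect PD: PS = 4.9

A monopolist chooses Q where MR = MC. MR = 253.5 − 10Q; setting this equal to 246.5 gives Q = 0.7 and P = 250.
PS = (250 − 246.5)·0.7 = 2.45.
With perfect price discrimination, output is the efficient level Q = 1.4 (where demand meets MC), but every buyer pays their willingness to pay: CS = 0 and PS = total surplus.
PS = ½·(253.5 − 246.5)·1.4 = 4.9.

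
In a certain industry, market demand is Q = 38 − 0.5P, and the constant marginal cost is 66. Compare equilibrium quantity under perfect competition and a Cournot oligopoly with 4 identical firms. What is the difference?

Q falls by 1

Inverting demand: P = 76 − 2Q.
Perfect competition: P = MC = 66, so 76 − 2Q = 66 and Q = 5.
Cournot with 4 identical firms: the symmetric best-response condition is 76 − 10q = 66. Each firm produces q = 1, total output Q = 4, price P = 68.
Change in equilibrium quantity: 4 − 5 = −1.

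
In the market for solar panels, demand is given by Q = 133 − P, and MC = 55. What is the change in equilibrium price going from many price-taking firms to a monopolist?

P rises by 39

Inverting demand: P = 133 − Q.
Under competition P = MC = 55, so Q = (133 − 55)/1 = 78.
A monopolist chooses Q where MR = MC. MR = 133 − 2Q; setting this equal to 55 gives Q = 39 and P = 94.
Change in equilibrium price: 94 − 55 = 39.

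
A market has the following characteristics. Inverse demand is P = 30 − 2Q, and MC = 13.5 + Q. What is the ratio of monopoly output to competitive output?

Q_m/Q_c = 0.6

Monopoly sets MR = MC: 30 − 4Q = 13.5 + Q ⇒ Q = 3.3, P = 30 − 2·3.3 = 23.4.
Under competition P = MC: 30 − 2Q = 13.5 + Q ⇒ Q = 5.5, P = 19.
Ratio Q_m/Q_c = 3.3/5.5 = 0.6.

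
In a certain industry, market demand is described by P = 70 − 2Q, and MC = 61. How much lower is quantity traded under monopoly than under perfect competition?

Perfect competition: P = MC = 61, so 70 − 2Q = 61 and Q = 4.5.
The monopolist equates marginal revenue to marginal cost: 70 − 4Q = 61, so Q = 2.25. From demand, P = 65.5.
Change in quantity traded: 2.25 − 4.5 = −2.25.

Quantity traded falls by 2.25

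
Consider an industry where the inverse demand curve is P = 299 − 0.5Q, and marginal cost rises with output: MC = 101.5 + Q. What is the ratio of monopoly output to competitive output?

Monopoly sets MR = MC: 299 − Q = 101.5 + Q ⇒ Q = 98.75, P = 299 − 0.5·98.75 = 249.625.
Competitive equilibrium sets price equal to marginal cost: 299 − 0.5Q = 101.5 + Q, so Q = 395/3 and P = 1399/6.
Ratio Q_m/Q_c = 98.75/(395/3) = 0.75.

Q_m/Q_c = 0.75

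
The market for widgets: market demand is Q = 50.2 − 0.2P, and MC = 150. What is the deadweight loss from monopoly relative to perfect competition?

DWL = 255.025

Inverting demand: P = 251 − 5Q.
Competitive firms price at marginal cost: P = 150, giving Q = 20.2.
A monopolist chooses Q where MR = MC. MR = 251 − 10Q; setting this equal to 150 gives Q = 10.1 and P = 200.5.
DWL is the triangle between Q = 10.1 and Q = 20.2: ½·(20.2 − 10.1)·(200.5 − 150) = 255.025.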